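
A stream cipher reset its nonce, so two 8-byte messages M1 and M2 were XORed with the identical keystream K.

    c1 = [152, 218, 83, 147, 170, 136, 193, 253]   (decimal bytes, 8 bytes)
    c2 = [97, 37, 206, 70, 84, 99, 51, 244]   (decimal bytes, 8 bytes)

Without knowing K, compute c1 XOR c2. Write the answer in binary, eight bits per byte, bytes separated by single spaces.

c1 ⊕ c2 = (M1 ⊕ K) ⊕ (M2 ⊕ K) = M1 ⊕ M2 — the shared key cancels under XOR.
byte 0: 152 XOR  97 = 249
byte 1: 218 XOR  37 = 255
byte 2:  83 XOR 206 = 157
byte 3: 147 XOR  70 = 213
byte 4: 170 XOR  84 = 254
byte 5: 136 XOR  99 = 235
byte 6: 193 XOR  51 = 242
byte 7: 253 XOR 244 =   9

11111001 11111111 10011101 11010101 11111110 11101011 11110010 00001001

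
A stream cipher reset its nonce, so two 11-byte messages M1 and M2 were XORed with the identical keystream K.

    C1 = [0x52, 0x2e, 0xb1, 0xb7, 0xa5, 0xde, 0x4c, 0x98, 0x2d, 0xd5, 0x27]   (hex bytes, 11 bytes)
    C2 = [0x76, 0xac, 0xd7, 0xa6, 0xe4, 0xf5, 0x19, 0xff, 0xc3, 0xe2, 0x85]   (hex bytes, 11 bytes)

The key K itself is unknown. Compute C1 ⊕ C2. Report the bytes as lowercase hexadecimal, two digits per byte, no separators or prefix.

24826611412b5567ee37a2

C1 ⊕ C2 = (M1 ⊕ K) ⊕ (M2 ⊕ K) = M1 ⊕ M2 — the shared key cancels under XOR.
byte 0: 52 xor 76 = 24
byte 1: 2e xor ac = 82
byte 2: b1 xor d7 = 66
byte 3: b7 xor a6 = 11
byte 4: a5 xor e4 = 41
byte 5: de xor f5 = 2b
byte 6: 4c xor 19 = 55
byte 7: 98 xor ff = 67
byte 8: 2d xor c3 = ee
byte 9: d5 xor e2 = 37
byte 10: 27 xor 85 = a2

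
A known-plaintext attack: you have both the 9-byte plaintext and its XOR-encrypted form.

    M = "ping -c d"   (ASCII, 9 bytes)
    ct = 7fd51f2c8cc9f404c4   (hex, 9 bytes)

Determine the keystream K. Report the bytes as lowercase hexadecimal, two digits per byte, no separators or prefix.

0fbc714bace49724a0

Since ct = M ⊕ K, XORing both sides with M gives K = M ⊕ ct.
byte 0: 01110000 ^ 01111111 = 00001111
byte 1: 01101001 ^ 11010101 = 10111100
byte 2: 01101110 ^ 00011111 = 01110001
byte 3: 01100111 ^ 00101100 = 01001011
byte 4: 00100000 ^ 10001100 = 10101100
byte 5: 00101101 ^ 11001001 = 11100100
byte 6: 01100011 ^ 11110100 = 10010111
byte 7: 00100000 ^ 00000100 = 00100100
byte 8: 01100100 ^ 11000100 = 10100000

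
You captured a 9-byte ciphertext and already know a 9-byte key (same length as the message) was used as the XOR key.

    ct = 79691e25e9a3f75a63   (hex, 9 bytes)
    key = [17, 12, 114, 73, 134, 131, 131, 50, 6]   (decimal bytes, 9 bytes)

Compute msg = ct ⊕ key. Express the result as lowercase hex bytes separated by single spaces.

68 65 6c 6c 6f 20 74 68 65

XOR is its own inverse, so applying the key byte-wise gives the result directly.
79 ⊕ 11 = 68
69 ⊕ 0c = 65
1e ⊕ 72 = 6c
25 ⊕ 49 = 6c
e9 ⊕ 86 = 6f
a3 ⊕ 83 = 20
f7 ⊕ 83 = 74
5a ⊕ 32 = 68
63 ⊕ 06 = 65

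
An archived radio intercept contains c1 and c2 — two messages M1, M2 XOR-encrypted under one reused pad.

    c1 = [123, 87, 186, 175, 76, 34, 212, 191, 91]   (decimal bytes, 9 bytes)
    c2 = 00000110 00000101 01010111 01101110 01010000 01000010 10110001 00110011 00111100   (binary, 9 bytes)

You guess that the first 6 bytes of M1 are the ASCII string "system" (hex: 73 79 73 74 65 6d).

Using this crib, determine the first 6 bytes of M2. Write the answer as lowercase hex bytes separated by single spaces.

0e 2b 9e b5 79 0d

First, c1 ⊕ c2 = (M1 ⊕ K) ⊕ (M2 ⊕ K) = M1 ⊕ M2, so the key drops out. Then M2 = (M1 ⊕ M2) ⊕ M1 over the first 6 bytes.
byte 0: (7b xor 06) xor 73 = 7d xor 73 = 0e
byte 1: (57 xor 05) xor 79 = 52 xor 79 = 2b
byte 2: (ba xor 57) xor 73 = ed xor 73 = 9e
byte 3: (af xor 6e) xor 74 = c1 xor 74 = b5
byte 4: (4c xor 50) xor 65 = 1c xor 65 = 79
byte 5: (22 xor 42) xor 6d = 60 xor 6d = 0d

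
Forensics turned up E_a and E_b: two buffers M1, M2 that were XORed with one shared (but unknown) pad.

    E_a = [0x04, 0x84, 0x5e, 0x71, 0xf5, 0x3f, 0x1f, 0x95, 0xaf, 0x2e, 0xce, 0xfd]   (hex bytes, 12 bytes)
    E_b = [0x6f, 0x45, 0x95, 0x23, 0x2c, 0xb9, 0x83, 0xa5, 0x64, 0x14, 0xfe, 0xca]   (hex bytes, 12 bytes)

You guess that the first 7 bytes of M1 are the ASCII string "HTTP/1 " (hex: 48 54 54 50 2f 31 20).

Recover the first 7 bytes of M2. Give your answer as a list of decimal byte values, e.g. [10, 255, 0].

[35, 149, 159, 2, 246, 183, 188]

First, E_a ⊕ E_b = (M1 ⊕ K) ⊕ (M2 ⊕ K) = M1 ⊕ M2, so the key drops out. Then M2 = (M1 ⊕ M2) ⊕ M1 over the first 7 bytes.
byte 0: (04 XOR 6f) XOR 48 = 6b XOR 48 = 23
byte 1: (84 XOR 45) XOR 54 = c1 XOR 54 = 95
byte 2: (5e XOR 95) XOR 54 = cb XOR 54 = 9f
byte 3: (71 XOR 23) XOR 50 = 52 XOR 50 = 02
byte 4: (f5 XOR 2c) XOR 2f = d9 XOR 2f = f6
byte 5: (3f XOR b9) XOR 31 = 86 XOR 31 = b7
byte 6: (1f XOR 83) XOR 20 = 9c XOR 20 = bc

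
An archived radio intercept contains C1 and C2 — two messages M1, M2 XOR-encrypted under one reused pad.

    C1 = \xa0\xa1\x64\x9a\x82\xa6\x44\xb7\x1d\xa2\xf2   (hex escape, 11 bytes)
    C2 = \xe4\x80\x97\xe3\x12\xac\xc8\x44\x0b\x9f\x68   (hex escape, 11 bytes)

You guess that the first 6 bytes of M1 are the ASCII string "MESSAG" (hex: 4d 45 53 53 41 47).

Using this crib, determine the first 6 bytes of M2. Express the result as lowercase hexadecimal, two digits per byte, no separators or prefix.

0964a02ad14d

First, C1 ⊕ C2 = (M1 ⊕ K) ⊕ (M2 ⊕ K) = M1 ⊕ M2, so the key drops out. Then M2 = (M1 ⊕ M2) ⊕ M1 over the first 6 bytes.
byte 0: (a0 xor e4) xor 4d = 44 xor 4d = 09
byte 1: (a1 xor 80) xor 45 = 21 xor 45 = 64
byte 2: (64 xor 97) xor 53 = f3 xor 53 = a0
byte 3: (9a xor e3) xor 53 = 79 xor 53 = 2a
byte 4: (82 xor 12) xor 41 = 90 xor 41 = d1
byte 5: (a6 xor ac) xor 47 = 0a xor 47 = 4d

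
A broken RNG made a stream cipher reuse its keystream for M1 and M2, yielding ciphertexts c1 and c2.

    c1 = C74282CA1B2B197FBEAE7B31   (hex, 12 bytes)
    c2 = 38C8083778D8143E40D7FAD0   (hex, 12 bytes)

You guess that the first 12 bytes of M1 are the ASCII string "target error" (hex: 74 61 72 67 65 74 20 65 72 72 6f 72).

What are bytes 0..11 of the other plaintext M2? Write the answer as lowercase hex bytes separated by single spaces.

First, c1 ⊕ c2 = (M1 ⊕ K) ⊕ (M2 ⊕ K) = M1 ⊕ M2, so the key drops out. Then M2 = (M1 ⊕ M2) ⊕ M1 over the first 12 bytes.
byte 0: (c7 ⊕ 38) ⊕ 74 = ff ⊕ 74 = 8b
byte 1: (42 ⊕ c8) ⊕ 61 = 8a ⊕ 61 = eb
byte 2: (82 ⊕ 08) ⊕ 72 = 8a ⊕ 72 = f8
byte 3: (ca ⊕ 37) ⊕ 67 = fd ⊕ 67 = 9a
byte 4: (1b ⊕ 78) ⊕ 65 = 63 ⊕ 65 = 06
byte 5: (2b ⊕ d8) ⊕ 74 = f3 ⊕ 74 = 87
byte 6: (19 ⊕ 14) ⊕ 20 = 0d ⊕ 20 = 2d
byte 7: (7f ⊕ 3e) ⊕ 65 = 41 ⊕ 65 = 24
byte 8: (be ⊕ 40) ⊕ 72 = fe ⊕ 72 = 8c
byte 9: (ae ⊕ d7) ⊕ 72 = 79 ⊕ 72 = 0b
byte 10: (7b ⊕ fa) ⊕ 6f = 81 ⊕ 6f = ee
byte 11: (31 ⊕ d0) ⊕ 72 = e1 ⊕ 72 = 93

8b eb f8 9a 06 87 2d 24 8c 0b ee 93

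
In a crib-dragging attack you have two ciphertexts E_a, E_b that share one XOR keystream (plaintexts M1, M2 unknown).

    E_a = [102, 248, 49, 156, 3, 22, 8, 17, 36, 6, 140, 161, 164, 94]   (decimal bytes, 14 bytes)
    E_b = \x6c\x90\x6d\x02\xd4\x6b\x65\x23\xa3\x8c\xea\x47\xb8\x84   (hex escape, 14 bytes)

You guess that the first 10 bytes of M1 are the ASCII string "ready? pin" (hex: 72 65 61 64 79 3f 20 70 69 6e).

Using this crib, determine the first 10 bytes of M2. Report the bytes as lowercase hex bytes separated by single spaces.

First, E_a ⊕ E_b = (M1 ⊕ K) ⊕ (M2 ⊕ K) = M1 ⊕ M2, so the key drops out. Then M2 = (M1 ⊕ M2) ⊕ M1 over the first 10 bytes.
byte 0: (66 ⊕ 6c) ⊕ 72 = 0a ⊕ 72 = 78
byte 1: (f8 ⊕ 90) ⊕ 65 = 68 ⊕ 65 = 0d
byte 2: (31 ⊕ 6d) ⊕ 61 = 5c ⊕ 61 = 3d
byte 3: (9c ⊕ 02) ⊕ 64 = 9e ⊕ 64 = fa
byte 4: (03 ⊕ d4) ⊕ 79 = d7 ⊕ 79 = ae
byte 5: (16 ⊕ 6b) ⊕ 3f = 7d ⊕ 3f = 42
byte 6: (08 ⊕ 65) ⊕ 20 = 6d ⊕ 20 = 4d
byte 7: (11 ⊕ 23) ⊕ 70 = 32 ⊕ 70 = 42
byte 8: (24 ⊕ a3) ⊕ 69 = 87 ⊕ 69 = ee
byte 9: (06 ⊕ 8c) ⊕ 6e = 8a ⊕ 6e = e4

78 0d 3d fa ae 42 4d 42 ee e4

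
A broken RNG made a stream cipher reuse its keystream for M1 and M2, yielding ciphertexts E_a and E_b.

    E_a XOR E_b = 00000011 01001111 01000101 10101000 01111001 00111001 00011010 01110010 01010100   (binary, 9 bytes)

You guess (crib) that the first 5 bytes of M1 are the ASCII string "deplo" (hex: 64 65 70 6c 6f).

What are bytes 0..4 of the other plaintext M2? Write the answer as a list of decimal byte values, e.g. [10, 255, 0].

Since E_a ⊕ E_b = M1 ⊕ M2, XORing with the guessed M1 bytes yields the corresponding M2 bytes: M2 = (E_a ⊕ E_b) ⊕ M1.
00000011 XOR 01100100 = 01100111
01001111 XOR 01100101 = 00101010
01000101 XOR 01110000 = 00110101
10101000 XOR 01101100 = 11000100
01111001 XOR 01101111 = 00010110

[103, 42, 53, 196, 22]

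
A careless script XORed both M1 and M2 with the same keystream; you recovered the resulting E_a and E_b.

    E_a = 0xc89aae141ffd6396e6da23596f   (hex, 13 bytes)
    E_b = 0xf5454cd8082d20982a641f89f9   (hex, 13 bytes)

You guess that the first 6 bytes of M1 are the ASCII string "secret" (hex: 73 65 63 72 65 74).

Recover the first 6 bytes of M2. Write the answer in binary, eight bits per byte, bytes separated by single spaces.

01001110 10111010 10000001 10111110 01110010 10100100

First, E_a ⊕ E_b = (M1 ⊕ K) ⊕ (M2 ⊕ K) = M1 ⊕ M2, so the key drops out. Then M2 = (M1 ⊕ M2) ⊕ M1 over the first 6 bytes.
byte 0: (c8 ⊕ f5) ⊕ 73 = 3d ⊕ 73 = 4e
byte 1: (9a ⊕ 45) ⊕ 65 = df ⊕ 65 = ba
byte 2: (ae ⊕ 4c) ⊕ 63 = e2 ⊕ 63 = 81
byte 3: (14 ⊕ d8) ⊕ 72 = cc ⊕ 72 = be
byte 4: (1f ⊕ 08) ⊕ 65 = 17 ⊕ 65 = 72
byte 5: (fd ⊕ 2d) ⊕ 74 = d0 ⊕ 74 = a4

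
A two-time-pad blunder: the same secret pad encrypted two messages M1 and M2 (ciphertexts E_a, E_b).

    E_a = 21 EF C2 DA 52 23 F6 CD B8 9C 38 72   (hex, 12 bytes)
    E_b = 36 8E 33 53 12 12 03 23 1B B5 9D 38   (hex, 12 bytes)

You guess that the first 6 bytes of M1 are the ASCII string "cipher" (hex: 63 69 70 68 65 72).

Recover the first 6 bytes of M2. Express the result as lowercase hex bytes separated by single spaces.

First, E_a ⊕ E_b = (M1 ⊕ K) ⊕ (M2 ⊕ K) = M1 ⊕ M2, so the key drops out. Then M2 = (M1 ⊕ M2) ⊕ M1 over the first 6 bytes.
byte 0: (21 xor 36) xor 63 = 17 xor 63 = 74
byte 1: (ef xor 8e) xor 69 = 61 xor 69 = 08
byte 2: (c2 xor 33) xor 70 = f1 xor 70 = 81
byte 3: (da xor 53) xor 68 = 89 xor 68 = e1
byte 4: (52 xor 12) xor 65 = 40 xor 65 = 25
byte 5: (23 xor 12) xor 72 = 31 xor 72 = 43

74 08 81 e1 25 43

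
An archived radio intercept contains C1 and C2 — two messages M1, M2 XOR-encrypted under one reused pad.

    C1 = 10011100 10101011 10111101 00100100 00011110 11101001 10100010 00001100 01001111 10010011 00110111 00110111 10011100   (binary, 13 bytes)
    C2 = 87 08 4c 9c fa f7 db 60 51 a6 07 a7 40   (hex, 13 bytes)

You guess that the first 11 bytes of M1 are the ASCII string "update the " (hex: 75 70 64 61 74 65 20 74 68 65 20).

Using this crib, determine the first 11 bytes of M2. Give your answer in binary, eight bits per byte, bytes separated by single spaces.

01101110 11010011 10010101 11011001 10010000 01111011 01011001 00011000 01110110 01010000 00010000

First, C1 ⊕ C2 = (M1 ⊕ K) ⊕ (M2 ⊕ K) = M1 ⊕ M2, so the key drops out. Then M2 = (M1 ⊕ M2) ⊕ M1 over the first 11 bytes.
byte 0: (9c ⊕ 87) ⊕ 75 = 1b ⊕ 75 = 6e
byte 1: (ab ⊕ 08) ⊕ 70 = a3 ⊕ 70 = d3
byte 2: (bd ⊕ 4c) ⊕ 64 = f1 ⊕ 64 = 95
byte 3: (24 ⊕ 9c) ⊕ 61 = b8 ⊕ 61 = d9
byte 4: (1e ⊕ fa) ⊕ 74 = e4 ⊕ 74 = 90
byte 5: (e9 ⊕ f7) ⊕ 65 = 1e ⊕ 65 = 7b
byte 6: (a2 ⊕ db) ⊕ 20 = 79 ⊕ 20 = 59
byte 7: (0c ⊕ 60) ⊕ 74 = 6c ⊕ 74 = 18
byte 8: (4f ⊕ 51) ⊕ 68 = 1e ⊕ 68 = 76
byte 9: (93 ⊕ a6) ⊕ 65 = 35 ⊕ 65 = 50
byte 10: (37 ⊕ 07) ⊕ 20 = 30 ⊕ 20 = 10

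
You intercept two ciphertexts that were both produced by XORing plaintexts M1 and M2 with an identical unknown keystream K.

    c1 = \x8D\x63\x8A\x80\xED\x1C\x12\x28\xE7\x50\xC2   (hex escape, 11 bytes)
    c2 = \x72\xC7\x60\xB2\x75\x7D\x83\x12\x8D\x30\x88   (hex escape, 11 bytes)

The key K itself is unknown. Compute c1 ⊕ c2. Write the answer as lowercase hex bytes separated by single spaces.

ff a4 ea 32 98 61 91 3a 6a 60 4a

c1 ⊕ c2 = (M1 ⊕ K) ⊕ (M2 ⊕ K) = M1 ⊕ M2 — the shared key cancels under XOR.
8d ⊕ 72 = ff
63 ⊕ c7 = a4
8a ⊕ 60 = ea
80 ⊕ b2 = 32
ed ⊕ 75 = 98
1c ⊕ 7d = 61
12 ⊕ 83 = 91
28 ⊕ 12 = 3a
e7 ⊕ 8d = 6a
50 ⊕ 30 = 60
c2 ⊕ 88 = 4a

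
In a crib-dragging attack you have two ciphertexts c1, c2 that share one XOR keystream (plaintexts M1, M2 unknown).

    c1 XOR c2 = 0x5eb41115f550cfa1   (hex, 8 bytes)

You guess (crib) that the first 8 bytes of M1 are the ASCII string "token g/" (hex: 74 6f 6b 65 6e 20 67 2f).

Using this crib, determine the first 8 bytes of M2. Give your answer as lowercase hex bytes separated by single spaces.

Since c1 ⊕ c2 = M1 ⊕ M2, XORing with the guessed M1 bytes yields the corresponding M2 bytes: M2 = (c1 ⊕ c2) ⊕ M1.
byte 0: 5e xor 74 = 2a
byte 1: b4 xor 6f = db
byte 2: 11 xor 6b = 7a
byte 3: 15 xor 65 = 70
byte 4: f5 xor 6e = 9b
byte 5: 50 xor 20 = 70
byte 6: cf xor 67 = a8
byte 7: a1 xor 2f = 8e

2a db 7a 70 9b 70 a8 8e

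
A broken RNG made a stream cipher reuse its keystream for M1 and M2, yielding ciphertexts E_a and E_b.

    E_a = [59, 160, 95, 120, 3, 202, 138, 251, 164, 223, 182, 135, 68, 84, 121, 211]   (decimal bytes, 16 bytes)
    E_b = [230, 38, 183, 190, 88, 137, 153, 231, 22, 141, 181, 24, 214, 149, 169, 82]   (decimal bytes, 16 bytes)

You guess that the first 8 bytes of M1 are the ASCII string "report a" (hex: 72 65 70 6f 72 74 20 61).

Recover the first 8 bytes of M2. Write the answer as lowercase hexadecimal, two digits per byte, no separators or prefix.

afe398a92937337d

First, E_a ⊕ E_b = (M1 ⊕ K) ⊕ (M2 ⊕ K) = M1 ⊕ M2, so the key drops out. Then M2 = (M1 ⊕ M2) ⊕ M1 over the first 8 bytes.
byte 0: (3b ⊕ e6) ⊕ 72 = dd ⊕ 72 = af
byte 1: (a0 ⊕ 26) ⊕ 65 = 86 ⊕ 65 = e3
byte 2: (5f ⊕ b7) ⊕ 70 = e8 ⊕ 70 = 98
byte 3: (78 ⊕ be) ⊕ 6f = c6 ⊕ 6f = a9
byte 4: (03 ⊕ 58) ⊕ 72 = 5b ⊕ 72 = 29
byte 5: (ca ⊕ 89) ⊕ 74 = 43 ⊕ 74 = 37
byte 6: (8a ⊕ 99) ⊕ 20 = 13 ⊕ 20 = 33
byte 7: (fb ⊕ e7) ⊕ 61 = 1c ⊕ 61 = 7d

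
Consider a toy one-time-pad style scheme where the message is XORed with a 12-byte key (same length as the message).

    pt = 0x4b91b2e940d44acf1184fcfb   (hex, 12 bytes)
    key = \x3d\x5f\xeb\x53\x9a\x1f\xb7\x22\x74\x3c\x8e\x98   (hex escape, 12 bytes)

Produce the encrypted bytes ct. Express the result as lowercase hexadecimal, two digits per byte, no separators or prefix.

XOR is its own inverse, so applying the key byte-wise gives the result directly.
01001011 ⊕ 00111101 = 01110110
10010001 ⊕ 01011111 = 11001110
10110010 ⊕ 11101011 = 01011001
11101001 ⊕ 01010011 = 10111010
01000000 ⊕ 10011010 = 11011010
11010100 ⊕ 00011111 = 11001011
01001010 ⊕ 10110111 = 11111101
11001111 ⊕ 00100010 = 11101101
00010001 ⊕ 01110100 = 01100101
10000100 ⊕ 00111100 = 10111000
11111100 ⊕ 10001110 = 01110010
11111011 ⊕ 10011000 = 01100011

76ce59badacbfded65b87263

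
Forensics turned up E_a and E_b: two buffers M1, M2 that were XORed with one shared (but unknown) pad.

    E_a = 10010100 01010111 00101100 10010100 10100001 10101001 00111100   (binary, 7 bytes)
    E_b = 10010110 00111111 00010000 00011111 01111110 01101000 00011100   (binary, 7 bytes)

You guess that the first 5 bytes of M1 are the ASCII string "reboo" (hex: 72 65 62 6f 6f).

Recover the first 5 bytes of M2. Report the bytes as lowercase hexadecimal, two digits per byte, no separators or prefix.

700d5ee4b0

First, E_a ⊕ E_b = (M1 ⊕ K) ⊕ (M2 ⊕ K) = M1 ⊕ M2, so the key drops out. Then M2 = (M1 ⊕ M2) ⊕ M1 over the first 5 bytes.
byte 0: (94 ⊕ 96) ⊕ 72 = 02 ⊕ 72 = 70
byte 1: (57 ⊕ 3f) ⊕ 65 = 68 ⊕ 65 = 0d
byte 2: (2c ⊕ 10) ⊕ 62 = 3c ⊕ 62 = 5e
byte 3: (94 ⊕ 1f) ⊕ 6f = 8b ⊕ 6f = e4
byte 4: (a1 ⊕ 7e) ⊕ 6f = df ⊕ 6f = b0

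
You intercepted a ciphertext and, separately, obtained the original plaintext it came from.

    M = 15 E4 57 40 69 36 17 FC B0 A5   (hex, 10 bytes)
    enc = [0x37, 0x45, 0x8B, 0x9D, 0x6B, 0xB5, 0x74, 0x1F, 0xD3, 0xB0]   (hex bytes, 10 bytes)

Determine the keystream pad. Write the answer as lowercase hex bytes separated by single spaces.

22 a1 dc dd 02 83 63 e3 63 15

Since enc = M ⊕ pad, XORing both sides with M gives pad = M ⊕ enc.
byte 0: 00010101 XOR 00110111 = 00100010
byte 1: 11100100 XOR 01000101 = 10100001
byte 2: 01010111 XOR 10001011 = 11011100
byte 3: 01000000 XOR 10011101 = 11011101
byte 4: 01101001 XOR 01101011 = 00000010
byte 5: 00110110 XOR 10110101 = 10000011
byte 6: 00010111 XOR 01110100 = 01100011
byte 7: 11111100 XOR 00011111 = 11100011
byte 8: 10110000 XOR 11010011 = 01100011
byte 9: 10100101 XOR 10110000 = 00010101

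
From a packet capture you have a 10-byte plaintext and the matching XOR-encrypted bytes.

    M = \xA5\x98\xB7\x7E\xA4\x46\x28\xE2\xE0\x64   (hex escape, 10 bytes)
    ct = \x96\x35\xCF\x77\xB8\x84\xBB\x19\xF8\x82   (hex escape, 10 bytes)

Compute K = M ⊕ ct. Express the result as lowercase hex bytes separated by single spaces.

33 ad 78 09 1c c2 93 fb 18 e6

Since ct = M ⊕ K, XORing both sides with M gives K = M ⊕ ct.
byte 0: 165 ⊕ 150 =  51
byte 1: 152 ⊕  53 = 173
byte 2: 183 ⊕ 207 = 120
byte 3: 126 ⊕ 119 =   9
byte 4: 164 ⊕ 184 =  28
byte 5:  70 ⊕ 132 = 194
byte 6:  40 ⊕ 187 = 147
byte 7: 226 ⊕  25 = 251
byte 8: 224 ⊕ 248 =  24
byte 9: 100 ⊕ 130 = 230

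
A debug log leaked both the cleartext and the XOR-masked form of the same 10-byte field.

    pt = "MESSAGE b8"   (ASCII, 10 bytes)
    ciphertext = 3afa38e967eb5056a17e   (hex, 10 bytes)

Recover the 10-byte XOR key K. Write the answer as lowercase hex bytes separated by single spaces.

Since ciphertext = pt ⊕ K, XORing both sides with pt gives K = pt ⊕ ciphertext.
 77 ⊕  58 = 119
 69 ⊕ 250 = 191
 83 ⊕  56 = 107
 83 ⊕ 233 = 186
 65 ⊕ 103 =  38
 71 ⊕ 235 = 172
 69 ⊕  80 =  21
 32 ⊕  86 = 118
 98 ⊕ 161 = 195
 56 ⊕ 126 =  70

77 bf 6b ba 26 ac 15 76 c3 46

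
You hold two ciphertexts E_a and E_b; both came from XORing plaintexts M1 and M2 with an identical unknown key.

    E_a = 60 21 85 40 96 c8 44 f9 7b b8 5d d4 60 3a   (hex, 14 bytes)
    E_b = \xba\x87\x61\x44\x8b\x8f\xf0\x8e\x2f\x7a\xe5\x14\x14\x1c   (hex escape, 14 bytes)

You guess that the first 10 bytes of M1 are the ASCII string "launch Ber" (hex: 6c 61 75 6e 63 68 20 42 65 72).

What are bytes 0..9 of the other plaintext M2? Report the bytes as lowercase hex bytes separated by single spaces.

b6 c7 91 6a 7e 2f 94 35 31 b0

First, E_a ⊕ E_b = (M1 ⊕ K) ⊕ (M2 ⊕ K) = M1 ⊕ M2, so the key drops out. Then M2 = (M1 ⊕ M2) ⊕ M1 over the first 10 bytes.
byte 0: (60 XOR ba) XOR 6c = da XOR 6c = b6
byte 1: (21 XOR 87) XOR 61 = a6 XOR 61 = c7
byte 2: (85 XOR 61) XOR 75 = e4 XOR 75 = 91
byte 3: (40 XOR 44) XOR 6e = 04 XOR 6e = 6a
byte 4: (96 XOR 8b) XOR 63 = 1d XOR 63 = 7e
byte 5: (c8 XOR 8f) XOR 68 = 47 XOR 68 = 2f
byte 6: (44 XOR f0) XOR 20 = b4 XOR 20 = 94
byte 7: (f9 XOR 8e) XOR 42 = 77 XOR 42 = 35
byte 8: (7b XOR 2f) XOR 65 = 54 XOR 65 = 31
byte 9: (b8 XOR 7a) XOR 72 = c2 XOR 72 = b0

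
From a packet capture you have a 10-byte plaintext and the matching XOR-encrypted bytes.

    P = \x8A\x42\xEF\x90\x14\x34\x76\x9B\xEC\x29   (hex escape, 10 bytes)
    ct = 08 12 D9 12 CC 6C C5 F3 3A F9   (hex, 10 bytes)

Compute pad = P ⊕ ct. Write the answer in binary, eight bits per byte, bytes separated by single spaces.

10000010 01010000 00110110 10000010 11011000 01011000 10110011 01101000 11010110 11010000

Since ct = P ⊕ pad, XORing both sides with P gives pad = P ⊕ ct.
8a XOR 08 = 82
42 XOR 12 = 50
ef XOR d9 = 36
90 XOR 12 = 82
14 XOR cc = d8
34 XOR 6c = 58
76 XOR c5 = b3
9b XOR f3 = 68
ec XOR 3a = d6
29 XOR f9 = d0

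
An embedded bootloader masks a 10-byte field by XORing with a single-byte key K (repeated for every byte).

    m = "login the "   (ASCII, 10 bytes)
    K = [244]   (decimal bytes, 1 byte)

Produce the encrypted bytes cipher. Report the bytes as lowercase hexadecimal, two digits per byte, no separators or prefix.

989b939d9ad4809c91d4

The 1-byte key repeats, so the effective keystream is f4 f4 f4 f4 f4 f4 f4 f4 f4 f4.
byte 0: 6c XOR f4 = 98
byte 1: 6f XOR f4 = 9b
byte 2: 67 XOR f4 = 93
byte 3: 69 XOR f4 = 9d
byte 4: 6e XOR f4 = 9a
byte 5: 20 XOR f4 = d4
byte 6: 74 XOR f4 = 80
byte 7: 68 XOR f4 = 9c
byte 8: 65 XOR f4 = 91
byte 9: 20 XOR f4 = d4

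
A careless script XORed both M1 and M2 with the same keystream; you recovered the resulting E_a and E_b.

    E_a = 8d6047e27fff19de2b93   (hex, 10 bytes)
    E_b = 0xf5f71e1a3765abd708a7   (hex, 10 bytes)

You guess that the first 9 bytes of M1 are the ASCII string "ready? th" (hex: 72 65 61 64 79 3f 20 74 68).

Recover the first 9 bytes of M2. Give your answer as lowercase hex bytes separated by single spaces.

First, E_a ⊕ E_b = (M1 ⊕ K) ⊕ (M2 ⊕ K) = M1 ⊕ M2, so the key drops out. Then M2 = (M1 ⊕ M2) ⊕ M1 over the first 9 bytes.
byte 0: (8d ⊕ f5) ⊕ 72 = 78 ⊕ 72 = 0a
byte 1: (60 ⊕ f7) ⊕ 65 = 97 ⊕ 65 = f2
byte 2: (47 ⊕ 1e) ⊕ 61 = 59 ⊕ 61 = 38
byte 3: (e2 ⊕ 1a) ⊕ 64 = f8 ⊕ 64 = 9c
byte 4: (7f ⊕ 37) ⊕ 79 = 48 ⊕ 79 = 31
byte 5: (ff ⊕ 65) ⊕ 3f = 9a ⊕ 3f = a5
byte 6: (19 ⊕ ab) ⊕ 20 = b2 ⊕ 20 = 92
byte 7: (de ⊕ d7) ⊕ 74 = 09 ⊕ 74 = 7d
byte 8: (2b ⊕ 08) ⊕ 68 = 23 ⊕ 68 = 4b

0a f2 38 9c 31 a5 92 7d 4b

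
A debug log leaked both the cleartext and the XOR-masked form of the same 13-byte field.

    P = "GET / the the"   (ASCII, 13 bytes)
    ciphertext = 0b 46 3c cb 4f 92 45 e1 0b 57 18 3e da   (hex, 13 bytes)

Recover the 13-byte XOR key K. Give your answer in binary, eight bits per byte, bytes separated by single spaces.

Since ciphertext = P ⊕ K, XORing both sides with P gives K = P ⊕ ciphertext.
byte 0:  71 ⊕  11 =  76
byte 1:  69 ⊕  70 =   3
byte 2:  84 ⊕  60 = 104
byte 3:  32 ⊕ 203 = 235
byte 4:  47 ⊕  79 =  96
byte 5:  32 ⊕ 146 = 178
byte 6: 116 ⊕  69 =  49
byte 7: 104 ⊕ 225 = 137
byte 8: 101 ⊕  11 = 110
byte 9:  32 ⊕  87 = 119
byte 10: 116 ⊕  24 = 108
byte 11: 104 ⊕  62 =  86
byte 12: 101 ⊕ 218 = 191

01001100 00000011 01101000 11101011 01100000 10110010 00110001 10001001 01101110 01110111 01101100 01010110 10111111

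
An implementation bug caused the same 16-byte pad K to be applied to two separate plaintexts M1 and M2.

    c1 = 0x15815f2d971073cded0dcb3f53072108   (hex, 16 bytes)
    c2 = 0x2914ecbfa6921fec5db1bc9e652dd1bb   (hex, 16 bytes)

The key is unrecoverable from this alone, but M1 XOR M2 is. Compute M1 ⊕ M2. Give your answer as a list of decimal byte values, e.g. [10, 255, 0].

c1 ⊕ c2 = (M1 ⊕ K) ⊕ (M2 ⊕ K) = M1 ⊕ M2 — the shared key cancels under XOR.
15 ^ 29 = 3c
81 ^ 14 = 95
5f ^ ec = b3
2d ^ bf = 92
97 ^ a6 = 31
10 ^ 92 = 82
73 ^ 1f = 6c
cd ^ ec = 21
ed ^ 5d = b0
0d ^ b1 = bc
cb ^ bc = 77
3f ^ 9e = a1
53 ^ 65 = 36
07 ^ 2d = 2a
21 ^ d1 = f0
08 ^ bb = b3

[60, 149, 179, 146, 49, 130, 108, 33, 176, 188, 119, 161, 54, 42, 240, 179]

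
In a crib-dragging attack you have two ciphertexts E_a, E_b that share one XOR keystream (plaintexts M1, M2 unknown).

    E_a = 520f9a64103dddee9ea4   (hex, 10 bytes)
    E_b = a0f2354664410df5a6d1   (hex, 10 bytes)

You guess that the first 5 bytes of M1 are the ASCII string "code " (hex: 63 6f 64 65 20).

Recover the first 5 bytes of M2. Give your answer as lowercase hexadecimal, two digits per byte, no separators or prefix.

9192cb4754

First, E_a ⊕ E_b = (M1 ⊕ K) ⊕ (M2 ⊕ K) = M1 ⊕ M2, so the key drops out. Then M2 = (M1 ⊕ M2) ⊕ M1 over the first 5 bytes.
byte 0: (52 xor a0) xor 63 = f2 xor 63 = 91
byte 1: (0f xor f2) xor 6f = fd xor 6f = 92
byte 2: (9a xor 35) xor 64 = af xor 64 = cb
byte 3: (64 xor 46) xor 65 = 22 xor 65 = 47
byte 4: (10 xor 64) xor 20 = 74 xor 20 = 54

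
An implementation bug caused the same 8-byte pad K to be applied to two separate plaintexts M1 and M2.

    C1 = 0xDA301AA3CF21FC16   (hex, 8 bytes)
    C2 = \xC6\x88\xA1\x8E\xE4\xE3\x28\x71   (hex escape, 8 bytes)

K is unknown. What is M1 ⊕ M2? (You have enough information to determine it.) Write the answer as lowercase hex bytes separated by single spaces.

1c b8 bb 2d 2b c2 d4 67

C1 ⊕ C2 = (M1 ⊕ K) ⊕ (M2 ⊕ K) = M1 ⊕ M2 — the shared key cancels under XOR.
da XOR c6 = 1c
30 XOR 88 = b8
1a XOR a1 = bb
a3 XOR 8e = 2d
cf XOR e4 = 2b
21 XOR e3 = c2
fc XOR 28 = d4
16 XOR 71 = 67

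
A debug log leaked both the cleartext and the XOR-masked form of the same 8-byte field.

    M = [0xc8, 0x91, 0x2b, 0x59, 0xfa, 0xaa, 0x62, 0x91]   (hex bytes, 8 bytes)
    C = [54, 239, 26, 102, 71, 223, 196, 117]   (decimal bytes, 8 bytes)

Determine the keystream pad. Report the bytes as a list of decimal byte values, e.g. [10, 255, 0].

Since C = M ⊕ pad, XORing both sides with M gives pad = M ⊕ C.
c8 xor 36 = fe
91 xor ef = 7e
2b xor 1a = 31
59 xor 66 = 3f
fa xor 47 = bd
aa xor df = 75
62 xor c4 = a6
91 xor 75 = e4

[254, 126, 49, 63, 189, 117, 166, 228]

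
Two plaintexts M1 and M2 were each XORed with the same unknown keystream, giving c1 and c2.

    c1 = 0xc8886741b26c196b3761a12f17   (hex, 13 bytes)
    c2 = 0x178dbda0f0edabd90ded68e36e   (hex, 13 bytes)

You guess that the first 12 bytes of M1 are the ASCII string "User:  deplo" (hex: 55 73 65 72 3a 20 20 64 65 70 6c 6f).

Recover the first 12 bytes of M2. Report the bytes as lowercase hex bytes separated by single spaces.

8a 76 bf 93 78 a1 92 d6 5f fc a5 a3

First, c1 ⊕ c2 = (M1 ⊕ K) ⊕ (M2 ⊕ K) = M1 ⊕ M2, so the key drops out. Then M2 = (M1 ⊕ M2) ⊕ M1 over the first 12 bytes.
byte 0: (c8 ⊕ 17) ⊕ 55 = df ⊕ 55 = 8a
byte 1: (88 ⊕ 8d) ⊕ 73 = 05 ⊕ 73 = 76
byte 2: (67 ⊕ bd) ⊕ 65 = da ⊕ 65 = bf
byte 3: (41 ⊕ a0) ⊕ 72 = e1 ⊕ 72 = 93
byte 4: (b2 ⊕ f0) ⊕ 3a = 42 ⊕ 3a = 78
byte 5: (6c ⊕ ed) ⊕ 20 = 81 ⊕ 20 = a1
byte 6: (19 ⊕ ab) ⊕ 20 = b2 ⊕ 20 = 92
byte 7: (6b ⊕ d9) ⊕ 64 = b2 ⊕ 64 = d6
byte 8: (37 ⊕ 0d) ⊕ 65 = 3a ⊕ 65 = 5f
byte 9: (61 ⊕ ed) ⊕ 70 = 8c ⊕ 70 = fc
byte 10: (a1 ⊕ 68) ⊕ 6c = c9 ⊕ 6c = a5
byte 11: (2f ⊕ e3) ⊕ 6f = cc ⊕ 6f = a3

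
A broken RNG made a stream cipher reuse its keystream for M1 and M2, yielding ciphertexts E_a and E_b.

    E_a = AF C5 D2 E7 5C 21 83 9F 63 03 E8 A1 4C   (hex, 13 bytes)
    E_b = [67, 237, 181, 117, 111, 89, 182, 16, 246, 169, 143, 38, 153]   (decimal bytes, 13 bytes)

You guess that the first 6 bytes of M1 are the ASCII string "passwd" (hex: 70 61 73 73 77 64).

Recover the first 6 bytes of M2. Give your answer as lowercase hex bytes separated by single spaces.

First, E_a ⊕ E_b = (M1 ⊕ K) ⊕ (M2 ⊕ K) = M1 ⊕ M2, so the key drops out. Then M2 = (M1 ⊕ M2) ⊕ M1 over the first 6 bytes.
byte 0: (af ^ 43) ^ 70 = ec ^ 70 = 9c
byte 1: (c5 ^ ed) ^ 61 = 28 ^ 61 = 49
byte 2: (d2 ^ b5) ^ 73 = 67 ^ 73 = 14
byte 3: (e7 ^ 75) ^ 73 = 92 ^ 73 = e1
byte 4: (5c ^ 6f) ^ 77 = 33 ^ 77 = 44
byte 5: (21 ^ 59) ^ 64 = 78 ^ 64 = 1c

9c 49 14 e1 44 1c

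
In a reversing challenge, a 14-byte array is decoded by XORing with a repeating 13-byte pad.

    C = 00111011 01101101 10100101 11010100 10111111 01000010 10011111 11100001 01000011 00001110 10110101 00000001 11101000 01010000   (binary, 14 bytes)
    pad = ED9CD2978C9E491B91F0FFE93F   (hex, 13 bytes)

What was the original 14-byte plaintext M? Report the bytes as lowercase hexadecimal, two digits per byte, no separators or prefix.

The 13-byte key repeats, so the effective keystream is ed 9c d2 97 8c 9e 49 1b 91 f0 ff e9 3f ed.
byte 0: 3b xor ed = d6
byte 1: 6d xor 9c = f1
byte 2: a5 xor d2 = 77
byte 3: d4 xor 97 = 43
byte 4: bf xor 8c = 33
byte 5: 42 xor 9e = dc
byte 6: 9f xor 49 = d6
byte 7: e1 xor 1b = fa
byte 8: 43 xor 91 = d2
byte 9: 0e xor f0 = fe
byte 10: b5 xor ff = 4a
byte 11: 01 xor e9 = e8
byte 12: e8 xor 3f = d7
byte 13: 50 xor ed = bd

d6f1774333dcd6fad2fe4ae8d7bd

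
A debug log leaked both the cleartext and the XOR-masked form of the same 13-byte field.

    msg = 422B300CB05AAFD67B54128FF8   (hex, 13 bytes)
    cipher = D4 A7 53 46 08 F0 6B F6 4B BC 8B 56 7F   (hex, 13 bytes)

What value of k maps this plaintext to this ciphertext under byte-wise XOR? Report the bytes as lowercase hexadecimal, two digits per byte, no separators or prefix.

968c634ab8aac42030e899d987

Since cipher = msg ⊕ k, XORing both sides with msg gives k = msg ⊕ cipher.
42 ⊕ d4 = 96
2b ⊕ a7 = 8c
30 ⊕ 53 = 63
0c ⊕ 46 = 4a
b0 ⊕ 08 = b8
5a ⊕ f0 = aa
af ⊕ 6b = c4
d6 ⊕ f6 = 20
7b ⊕ 4b = 30
54 ⊕ bc = e8
12 ⊕ 8b = 99
8f ⊕ 56 = d9
f8 ⊕ 7f = 87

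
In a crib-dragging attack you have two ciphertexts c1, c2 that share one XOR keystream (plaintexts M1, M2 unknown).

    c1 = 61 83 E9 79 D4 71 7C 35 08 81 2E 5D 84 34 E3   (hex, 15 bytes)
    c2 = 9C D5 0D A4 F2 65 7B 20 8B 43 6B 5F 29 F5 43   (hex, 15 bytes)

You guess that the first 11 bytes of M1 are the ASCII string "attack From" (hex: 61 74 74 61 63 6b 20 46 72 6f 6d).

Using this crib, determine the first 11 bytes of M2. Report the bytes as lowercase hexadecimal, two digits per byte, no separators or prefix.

First, c1 ⊕ c2 = (M1 ⊕ K) ⊕ (M2 ⊕ K) = M1 ⊕ M2, so the key drops out. Then M2 = (M1 ⊕ M2) ⊕ M1 over the first 11 bytes.
byte 0: (61 XOR 9c) XOR 61 = fd XOR 61 = 9c
byte 1: (83 XOR d5) XOR 74 = 56 XOR 74 = 22
byte 2: (e9 XOR 0d) XOR 74 = e4 XOR 74 = 90
byte 3: (79 XOR a4) XOR 61 = dd XOR 61 = bc
byte 4: (d4 XOR f2) XOR 63 = 26 XOR 63 = 45
byte 5: (71 XOR 65) XOR 6b = 14 XOR 6b = 7f
byte 6: (7c XOR 7b) XOR 20 = 07 XOR 20 = 27
byte 7: (35 XOR 20) XOR 46 = 15 XOR 46 = 53
byte 8: (08 XOR 8b) XOR 72 = 83 XOR 72 = f1
byte 9: (81 XOR 43) XOR 6f = c2 XOR 6f = ad
byte 10: (2e XOR 6b) XOR 6d = 45 XOR 6d = 28

9c2290bc457f2753f1ad28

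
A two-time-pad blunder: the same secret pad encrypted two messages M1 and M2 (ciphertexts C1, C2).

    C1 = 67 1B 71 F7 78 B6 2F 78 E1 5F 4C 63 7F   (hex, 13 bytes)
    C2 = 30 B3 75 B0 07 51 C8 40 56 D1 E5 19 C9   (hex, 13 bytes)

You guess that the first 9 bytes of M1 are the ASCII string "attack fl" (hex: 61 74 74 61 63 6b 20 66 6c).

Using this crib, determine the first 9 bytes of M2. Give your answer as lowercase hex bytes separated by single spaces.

First, C1 ⊕ C2 = (M1 ⊕ K) ⊕ (M2 ⊕ K) = M1 ⊕ M2, so the key drops out. Then M2 = (M1 ⊕ M2) ⊕ M1 over the first 9 bytes.
byte 0: (67 xor 30) xor 61 = 57 xor 61 = 36
byte 1: (1b xor b3) xor 74 = a8 xor 74 = dc
byte 2: (71 xor 75) xor 74 = 04 xor 74 = 70
byte 3: (f7 xor b0) xor 61 = 47 xor 61 = 26
byte 4: (78 xor 07) xor 63 = 7f xor 63 = 1c
byte 5: (b6 xor 51) xor 6b = e7 xor 6b = 8c
byte 6: (2f xor c8) xor 20 = e7 xor 20 = c7
byte 7: (78 xor 40) xor 66 = 38 xor 66 = 5e
byte 8: (e1 xor 56) xor 6c = b7 xor 6c = db

36 dc 70 26 1c 8c c7 5e db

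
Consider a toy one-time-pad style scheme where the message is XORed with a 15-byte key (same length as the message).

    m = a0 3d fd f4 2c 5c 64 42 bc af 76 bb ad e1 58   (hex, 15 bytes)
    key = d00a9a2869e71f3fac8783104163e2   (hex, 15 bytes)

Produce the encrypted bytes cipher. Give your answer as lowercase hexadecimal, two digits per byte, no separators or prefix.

XOR is its own inverse, so applying the key byte-wise gives the result directly.
a0 XOR d0 = 70
3d XOR 0a = 37
fd XOR 9a = 67
f4 XOR 28 = dc
2c XOR 69 = 45
5c XOR e7 = bb
64 XOR 1f = 7b
42 XOR 3f = 7d
bc XOR ac = 10
af XOR 87 = 28
76 XOR 83 = f5
bb XOR 10 = ab
ad XOR 41 = ec
e1 XOR 63 = 82
58 XOR e2 = ba

703767dc45bb7b7d1028f5abec82ba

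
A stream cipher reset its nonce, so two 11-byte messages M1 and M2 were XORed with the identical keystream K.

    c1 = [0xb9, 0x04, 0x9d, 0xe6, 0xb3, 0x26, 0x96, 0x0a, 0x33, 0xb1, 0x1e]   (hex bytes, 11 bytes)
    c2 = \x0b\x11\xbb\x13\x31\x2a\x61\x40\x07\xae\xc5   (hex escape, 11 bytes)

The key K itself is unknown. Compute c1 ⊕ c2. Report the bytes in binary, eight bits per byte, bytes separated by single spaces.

c1 ⊕ c2 = (M1 ⊕ K) ⊕ (M2 ⊕ K) = M1 ⊕ M2 — the shared key cancels under XOR.
b9 ⊕ 0b = b2
04 ⊕ 11 = 15
9d ⊕ bb = 26
e6 ⊕ 13 = f5
b3 ⊕ 31 = 82
26 ⊕ 2a = 0c
96 ⊕ 61 = f7
0a ⊕ 40 = 4a
33 ⊕ 07 = 34
b1 ⊕ ae = 1f
1e ⊕ c5 = db

10110010 00010101 00100110 11110101 10000010 00001100 11110111 01001010 00110100 00011111 11011011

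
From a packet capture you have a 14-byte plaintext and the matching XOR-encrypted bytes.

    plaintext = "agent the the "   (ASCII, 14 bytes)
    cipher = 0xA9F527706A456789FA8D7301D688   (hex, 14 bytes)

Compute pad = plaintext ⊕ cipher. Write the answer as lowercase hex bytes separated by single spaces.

Since cipher = plaintext ⊕ pad, XORing both sides with plaintext gives pad = plaintext ⊕ cipher.
61 xor a9 = c8
67 xor f5 = 92
65 xor 27 = 42
6e xor 70 = 1e
74 xor 6a = 1e
20 xor 45 = 65
74 xor 67 = 13
68 xor 89 = e1
65 xor fa = 9f
20 xor 8d = ad
74 xor 73 = 07
68 xor 01 = 69
65 xor d6 = b3
20 xor 88 = a8

c8 92 42 1e 1e 65 13 e1 9f ad 07 69 b3 a8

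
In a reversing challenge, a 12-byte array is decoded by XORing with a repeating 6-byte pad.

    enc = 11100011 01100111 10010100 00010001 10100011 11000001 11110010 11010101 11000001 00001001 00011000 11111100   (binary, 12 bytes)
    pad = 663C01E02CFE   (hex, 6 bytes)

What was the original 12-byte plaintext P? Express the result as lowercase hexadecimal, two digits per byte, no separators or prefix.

855b95f18f3f94e9c0e93402

The 6-byte key repeats, so the effective keystream is 66 3c 01 e0 2c fe 66 3c 01 e0 2c fe.
byte 0: 227 XOR 102 = 133
byte 1: 103 XOR  60 =  91
byte 2: 148 XOR   1 = 149
byte 3:  17 XOR 224 = 241
byte 4: 163 XOR  44 = 143
byte 5: 193 XOR 254 =  63
byte 6: 242 XOR 102 = 148
byte 7: 213 XOR  60 = 233
byte 8: 193 XOR   1 = 192
byte 9:   9 XOR 224 = 233
byte 10:  24 XOR  44 =  52
byte 11: 252 XOR 254 =   2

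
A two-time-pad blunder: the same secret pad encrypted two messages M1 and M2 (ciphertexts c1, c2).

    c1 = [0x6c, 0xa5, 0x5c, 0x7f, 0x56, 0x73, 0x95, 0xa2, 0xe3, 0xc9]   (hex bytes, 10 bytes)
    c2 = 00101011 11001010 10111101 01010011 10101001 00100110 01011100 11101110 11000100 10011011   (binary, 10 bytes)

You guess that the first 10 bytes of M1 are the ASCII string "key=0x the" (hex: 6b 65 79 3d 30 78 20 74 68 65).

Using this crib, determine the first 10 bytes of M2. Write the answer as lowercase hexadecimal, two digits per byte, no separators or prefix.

First, c1 ⊕ c2 = (M1 ⊕ K) ⊕ (M2 ⊕ K) = M1 ⊕ M2, so the key drops out. Then M2 = (M1 ⊕ M2) ⊕ M1 over the first 10 bytes.
byte 0: (6c ^ 2b) ^ 6b = 47 ^ 6b = 2c
byte 1: (a5 ^ ca) ^ 65 = 6f ^ 65 = 0a
byte 2: (5c ^ bd) ^ 79 = e1 ^ 79 = 98
byte 3: (7f ^ 53) ^ 3d = 2c ^ 3d = 11
byte 4: (56 ^ a9) ^ 30 = ff ^ 30 = cf
byte 5: (73 ^ 26) ^ 78 = 55 ^ 78 = 2d
byte 6: (95 ^ 5c) ^ 20 = c9 ^ 20 = e9
byte 7: (a2 ^ ee) ^ 74 = 4c ^ 74 = 38
byte 8: (e3 ^ c4) ^ 68 = 27 ^ 68 = 4f
byte 9: (c9 ^ 9b) ^ 65 = 52 ^ 65 = 37

2c0a9811cf2de9384f37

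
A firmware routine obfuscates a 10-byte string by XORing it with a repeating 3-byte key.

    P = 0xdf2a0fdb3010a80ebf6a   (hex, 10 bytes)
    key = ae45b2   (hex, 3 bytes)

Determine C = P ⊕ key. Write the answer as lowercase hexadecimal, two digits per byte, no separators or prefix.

The 3-byte key repeats, so the effective keystream is ae 45 b2 ae 45 b2 ae 45 b2 ae.
byte 0: df XOR ae = 71
byte 1: 2a XOR 45 = 6f
byte 2: 0f XOR b2 = bd
byte 3: db XOR ae = 75
byte 4: 30 XOR 45 = 75
byte 5: 10 XOR b2 = a2
byte 6: a8 XOR ae = 06
byte 7: 0e XOR 45 = 4b
byte 8: bf XOR b2 = 0d
byte 9: 6a XOR ae = c4

716fbd7575a2064b0dc4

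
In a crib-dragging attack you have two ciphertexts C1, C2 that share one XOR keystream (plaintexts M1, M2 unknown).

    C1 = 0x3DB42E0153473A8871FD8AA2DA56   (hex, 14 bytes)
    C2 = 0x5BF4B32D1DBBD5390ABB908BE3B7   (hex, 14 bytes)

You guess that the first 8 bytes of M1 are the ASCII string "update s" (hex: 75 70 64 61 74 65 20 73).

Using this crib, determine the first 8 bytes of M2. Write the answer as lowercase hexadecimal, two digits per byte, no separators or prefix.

First, C1 ⊕ C2 = (M1 ⊕ K) ⊕ (M2 ⊕ K) = M1 ⊕ M2, so the key drops out. Then M2 = (M1 ⊕ M2) ⊕ M1 over the first 8 bytes.
byte 0: (3d ⊕ 5b) ⊕ 75 = 66 ⊕ 75 = 13
byte 1: (b4 ⊕ f4) ⊕ 70 = 40 ⊕ 70 = 30
byte 2: (2e ⊕ b3) ⊕ 64 = 9d ⊕ 64 = f9
byte 3: (01 ⊕ 2d) ⊕ 61 = 2c ⊕ 61 = 4d
byte 4: (53 ⊕ 1d) ⊕ 74 = 4e ⊕ 74 = 3a
byte 5: (47 ⊕ bb) ⊕ 65 = fc ⊕ 65 = 99
byte 6: (3a ⊕ d5) ⊕ 20 = ef ⊕ 20 = cf
byte 7: (88 ⊕ 39) ⊕ 73 = b1 ⊕ 73 = c2

1330f94d3a99cfc2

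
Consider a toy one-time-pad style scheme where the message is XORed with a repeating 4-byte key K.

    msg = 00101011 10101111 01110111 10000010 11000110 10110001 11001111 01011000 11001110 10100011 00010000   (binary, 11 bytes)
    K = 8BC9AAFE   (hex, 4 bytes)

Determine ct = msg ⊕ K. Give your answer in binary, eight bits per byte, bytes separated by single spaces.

The 4-byte key repeats, so the effective keystream is 8b c9 aa fe 8b c9 aa fe 8b c9 aa.
byte 0:  43 xor 139 = 160
byte 1: 175 xor 201 = 102
byte 2: 119 xor 170 = 221
byte 3: 130 xor 254 = 124
byte 4: 198 xor 139 =  77
byte 5: 177 xor 201 = 120
byte 6: 207 xor 170 = 101
byte 7:  88 xor 254 = 166
byte 8: 206 xor 139 =  69
byte 9: 163 xor 201 = 106
byte 10:  16 xor 170 = 186

10100000 01100110 11011101 01111100 01001101 01111000 01100101 10100110 01000101 01101010 10111010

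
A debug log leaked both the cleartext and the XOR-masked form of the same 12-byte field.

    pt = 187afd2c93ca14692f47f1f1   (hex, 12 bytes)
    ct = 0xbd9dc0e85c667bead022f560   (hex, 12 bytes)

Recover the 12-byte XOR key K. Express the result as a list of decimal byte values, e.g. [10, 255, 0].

[165, 231, 61, 196, 207, 172, 111, 131, 255, 101, 4, 145]

Since ct = pt ⊕ K, XORing both sides with pt gives K = pt ⊕ ct.
18 XOR bd = a5
7a XOR 9d = e7
fd XOR c0 = 3d
2c XOR e8 = c4
93 XOR 5c = cf
ca XOR 66 = ac
14 XOR 7b = 6f
69 XOR ea = 83
2f XOR d0 = ff
47 XOR 22 = 65
f1 XOR f5 = 04
f1 XOR 60 = 91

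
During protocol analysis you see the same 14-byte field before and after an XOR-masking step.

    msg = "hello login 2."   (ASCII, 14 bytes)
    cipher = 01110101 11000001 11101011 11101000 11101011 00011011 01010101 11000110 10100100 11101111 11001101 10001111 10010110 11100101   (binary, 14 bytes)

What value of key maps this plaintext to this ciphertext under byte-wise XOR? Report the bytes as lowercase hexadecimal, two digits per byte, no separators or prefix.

1da48784843b39a9c386a3afa4cb

Since cipher = msg ⊕ key, XORing both sides with msg gives key = msg ⊕ cipher.
68 ^ 75 = 1d
65 ^ c1 = a4
6c ^ eb = 87
6c ^ e8 = 84
6f ^ eb = 84
20 ^ 1b = 3b
6c ^ 55 = 39
6f ^ c6 = a9
67 ^ a4 = c3
69 ^ ef = 86
6e ^ cd = a3
20 ^ 8f = af
32 ^ 96 = a4
2e ^ e5 = cb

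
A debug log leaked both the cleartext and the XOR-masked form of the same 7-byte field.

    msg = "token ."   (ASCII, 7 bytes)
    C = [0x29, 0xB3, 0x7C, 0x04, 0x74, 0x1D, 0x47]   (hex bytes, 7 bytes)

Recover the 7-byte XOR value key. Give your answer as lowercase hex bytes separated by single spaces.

5d dc 17 61 1a 3d 69

Since C = msg ⊕ key, XORing both sides with msg gives key = msg ⊕ C.
116 XOR  41 =  93
111 XOR 179 = 220
107 XOR 124 =  23
101 XOR   4 =  97
110 XOR 116 =  26
 32 XOR  29 =  61
 46 XOR  71 = 105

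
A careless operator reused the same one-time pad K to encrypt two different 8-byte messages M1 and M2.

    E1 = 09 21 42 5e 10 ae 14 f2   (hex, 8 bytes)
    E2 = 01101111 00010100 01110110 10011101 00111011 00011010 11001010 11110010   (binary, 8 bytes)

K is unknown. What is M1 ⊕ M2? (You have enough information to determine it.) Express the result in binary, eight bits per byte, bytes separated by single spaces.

01100110 00110101 00110100 11000011 00101011 10110100 11011110 00000000

E1 ⊕ E2 = (M1 ⊕ K) ⊕ (M2 ⊕ K) = M1 ⊕ M2 — the shared key cancels under XOR.
09 ⊕ 6f = 66
21 ⊕ 14 = 35
42 ⊕ 76 = 34
5e ⊕ 9d = c3
10 ⊕ 3b = 2b
ae ⊕ 1a = b4
14 ⊕ ca = de
f2 ⊕ f2 = 00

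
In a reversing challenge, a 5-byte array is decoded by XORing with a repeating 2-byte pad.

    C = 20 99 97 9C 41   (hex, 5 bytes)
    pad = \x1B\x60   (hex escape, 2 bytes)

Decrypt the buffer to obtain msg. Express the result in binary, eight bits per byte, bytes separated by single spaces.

00111011 11111001 10001100 11111100 01011010

The 2-byte key repeats, so the effective keystream is 1b 60 1b 60 1b.
byte 0: 00100000 XOR 00011011 = 00111011
byte 1: 10011001 XOR 01100000 = 11111001
byte 2: 10010111 XOR 00011011 = 10001100
byte 3: 10011100 XOR 01100000 = 11111100
byte 4: 01000001 XOR 00011011 = 01011010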